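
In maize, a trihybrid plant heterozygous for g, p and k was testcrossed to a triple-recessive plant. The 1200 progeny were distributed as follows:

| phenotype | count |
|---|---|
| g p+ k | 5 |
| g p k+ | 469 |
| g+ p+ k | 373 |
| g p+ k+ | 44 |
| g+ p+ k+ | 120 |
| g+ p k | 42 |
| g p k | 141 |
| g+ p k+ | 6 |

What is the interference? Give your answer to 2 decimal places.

0.50

The two most frequent reciprocal classes, g+ p+ k and g p k+, are the parental types, so the F1 was g+ p+ k / g p k+.
The two rarest classes, g p+ k and g+ p k+, are the double crossovers. Comparing them with the parentals, only the g allele has switched, so g is the middle locus and the order is p – g – k.
p–g: (86 + 11)/1200 = 0.0808; g–k: (261 + 11)/1200 = 0.2267.
Expected DCO frequency = 0.0808 × 0.2267 ≈ 0.01832; observed = 11/1200 ≈ 0.00917.
Coefficient of coincidence = 0.00917/0.01832 ≈ 0.50; interference = 1 − 0.50 = 0.50.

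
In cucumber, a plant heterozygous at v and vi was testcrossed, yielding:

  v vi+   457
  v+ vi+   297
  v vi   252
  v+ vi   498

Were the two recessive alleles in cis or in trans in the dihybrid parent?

trans

The two most frequent classes are v+ vi (498) and v vi+ (457); these are the parental (non-recombinant) types.
So the F1 carried v+ vi on one chromosome and v vi+ on the other — the recessive alleles are on opposite chromosomes (trans / repulsion).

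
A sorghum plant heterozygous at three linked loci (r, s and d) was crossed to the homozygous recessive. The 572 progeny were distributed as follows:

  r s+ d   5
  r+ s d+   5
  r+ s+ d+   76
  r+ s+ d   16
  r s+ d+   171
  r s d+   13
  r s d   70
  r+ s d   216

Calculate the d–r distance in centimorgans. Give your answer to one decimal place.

The two most frequent reciprocal classes, r+ s d and r s+ d+, are the parental types, so the F1 was r+ s d / r s+ d+.
The two rarest classes, r+ s d+ and r s+ d, are the double crossovers. Comparing them with the parentals, only the d allele has switched, so d is the middle locus and the order is r – d – s.
Crossovers in the r–d interval produce the single-crossover classes r s d and r+ s+ d+ (70 + 76 = 146) plus the double crossovers (10).
RF(r–d) = (146 + 10) / 572 = 156/572 = 0.2727 → 27.3 centimorgans.

27.3 centimorgans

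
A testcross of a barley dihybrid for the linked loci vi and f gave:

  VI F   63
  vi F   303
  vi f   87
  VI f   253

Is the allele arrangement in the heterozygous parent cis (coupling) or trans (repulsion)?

The two most frequent classes are VI f (253) and vi F (303); these are the parental (non-recombinant) types.
So the F1 carried VI f on one chromosome and vi F on the other — the recessive alleles are on opposite chromosomes (trans / repulsion).

trans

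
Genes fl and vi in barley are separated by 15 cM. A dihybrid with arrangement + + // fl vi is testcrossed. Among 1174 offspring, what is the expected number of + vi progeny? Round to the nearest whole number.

A map distance of 15 cM corresponds to a recombination frequency of 0.150.
The F1 is + + / fl vi, so + vi is a recombinant gamete class with expected frequency r/2 = 0.150/2 = 0.0750.
Expected number = 0.0750 × 1174 = 88.05 ≈ 88.

88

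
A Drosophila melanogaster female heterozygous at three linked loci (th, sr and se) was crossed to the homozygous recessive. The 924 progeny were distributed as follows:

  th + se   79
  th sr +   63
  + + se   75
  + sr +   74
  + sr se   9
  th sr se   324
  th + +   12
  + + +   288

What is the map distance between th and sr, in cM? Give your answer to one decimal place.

18.8 cM

The two most frequent reciprocal classes, + + + and th sr se, are the parental types, so the F1 was + + + / th sr se.
The two rarest classes, th + + and + sr se, are the double crossovers. Comparing them with the parentals, only the th allele has switched, so th is the middle locus and the order is se – th – sr.
Crossovers in the th–sr interval produce the single-crossover classes + sr + and th + se (74 + 79 = 153) plus the double crossovers (21).
RF(th–sr) = (153 + 21) / 924 = 174/924 = 0.1883 → 18.8 cM.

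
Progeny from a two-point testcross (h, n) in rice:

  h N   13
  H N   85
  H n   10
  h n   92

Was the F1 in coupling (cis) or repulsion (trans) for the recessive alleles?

cis

The two most frequent classes are H N (85) and h n (92); these are the parental (non-recombinant) types.
So the F1 carried H N on one chromosome and h n on the other — the recessive alleles are on the same chromosome (cis / coupling).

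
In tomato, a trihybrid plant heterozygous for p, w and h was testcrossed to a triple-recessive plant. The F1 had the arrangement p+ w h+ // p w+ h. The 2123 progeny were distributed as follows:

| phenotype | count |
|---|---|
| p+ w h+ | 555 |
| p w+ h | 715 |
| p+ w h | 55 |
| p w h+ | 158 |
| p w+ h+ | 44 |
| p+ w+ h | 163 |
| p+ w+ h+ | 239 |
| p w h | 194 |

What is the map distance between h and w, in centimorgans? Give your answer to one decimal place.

The two rarest classes, p+ w h and p w+ h+, are the double crossovers. Comparing them with the parentals, only the h allele has switched, so h is the middle locus and the order is w – h – p.
Crossovers in the w–h interval produce the single-crossover classes p+ w+ h+ and p w h (239 + 194 = 433) plus the double crossovers (99).
RF(w–h) = (433 + 99) / 2123 = 532/2123 = 0.2506 → 25.1 centimorgans.

25.1 centimorgans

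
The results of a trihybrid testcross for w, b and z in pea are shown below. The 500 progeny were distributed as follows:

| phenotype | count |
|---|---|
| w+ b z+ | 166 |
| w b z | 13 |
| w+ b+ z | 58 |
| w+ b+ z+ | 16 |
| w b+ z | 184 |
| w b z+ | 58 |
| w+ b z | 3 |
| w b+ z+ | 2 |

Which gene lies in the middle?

z

The two most frequent reciprocal classes, w+ b z+ and w b+ z, are the parental types, so the F1 was w+ b z+ / w b+ z.
The two rarest classes, w+ b z and w b+ z+, are the double crossovers. Comparing them with the parentals, only the z allele has switched, so z is the middle locus and the order is w – z – b.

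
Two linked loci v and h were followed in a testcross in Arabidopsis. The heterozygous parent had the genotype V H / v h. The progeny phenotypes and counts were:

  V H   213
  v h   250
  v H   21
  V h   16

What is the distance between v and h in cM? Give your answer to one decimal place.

The recombinant classes are V h and v H: 16 + 21 = 37.
Recombination frequency = 37/500 = 0.0740 ≈ 7.4%, i.e. 7.4 cM.

7.4 cM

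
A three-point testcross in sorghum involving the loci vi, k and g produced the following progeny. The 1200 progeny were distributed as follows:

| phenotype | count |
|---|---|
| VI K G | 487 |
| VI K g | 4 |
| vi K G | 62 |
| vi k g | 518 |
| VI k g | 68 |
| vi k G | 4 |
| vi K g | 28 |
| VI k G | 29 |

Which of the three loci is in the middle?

The two most frequent reciprocal classes, vi k g and VI K G, are the parental types, so the F1 was vi k g / VI K G.
The two rarest classes, vi k G and VI K g, are the double crossovers. Comparing them with the parentals, only the g allele has switched, so g is the middle locus and the order is vi – g – k.

g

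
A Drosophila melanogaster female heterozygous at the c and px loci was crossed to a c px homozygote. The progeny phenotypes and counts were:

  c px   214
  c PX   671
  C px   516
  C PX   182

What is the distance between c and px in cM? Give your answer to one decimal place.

The two most frequent classes, C px (516) and c PX (671), are the parental types, so the F1 was C px / c PX.
The recombinant classes are C PX and c px: 182 + 214 = 396.
Recombination frequency = 396/1583 = 0.2502 ≈ 25.0%, i.e. 25.0 cM.

25.0 cM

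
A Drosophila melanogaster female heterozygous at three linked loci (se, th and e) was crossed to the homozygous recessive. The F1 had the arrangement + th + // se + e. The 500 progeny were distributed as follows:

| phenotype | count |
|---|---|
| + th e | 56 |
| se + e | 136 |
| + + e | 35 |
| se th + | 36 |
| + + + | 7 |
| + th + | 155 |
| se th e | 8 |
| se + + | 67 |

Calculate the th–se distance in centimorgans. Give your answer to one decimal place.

17.2 centimorgans

The two rarest classes, + + + and se th e, are the double crossovers. Comparing them with the parentals, only the th allele has switched, so th is the middle locus and the order is se – th – e.
Crossovers in the se–th interval produce the single-crossover classes se th + and + + e (36 + 35 = 71) plus the double crossovers (15).
RF(se–th) = (71 + 15) / 500 = 86/500 = 0.1720 → 17.2 centimorgans.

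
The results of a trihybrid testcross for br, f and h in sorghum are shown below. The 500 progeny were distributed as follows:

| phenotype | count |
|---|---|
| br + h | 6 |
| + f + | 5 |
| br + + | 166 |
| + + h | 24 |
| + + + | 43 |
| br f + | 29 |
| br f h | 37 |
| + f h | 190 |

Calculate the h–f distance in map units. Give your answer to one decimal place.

The two most frequent reciprocal classes, br + + and + f h, are the parental types, so the F1 was br + + / + f h.
The two rarest classes, br + h and + f +, are the double crossovers. Comparing them with the parentals, only the h allele has switched, so h is the middle locus and the order is br – h – f.
Crossovers in the h–f interval produce the single-crossover classes br f + and + + h (29 + 24 = 53) plus the double crossovers (11).
RF(h–f) = (53 + 11) / 500 = 64/500 = 0.1280 → 12.8 map units.

12.8 map units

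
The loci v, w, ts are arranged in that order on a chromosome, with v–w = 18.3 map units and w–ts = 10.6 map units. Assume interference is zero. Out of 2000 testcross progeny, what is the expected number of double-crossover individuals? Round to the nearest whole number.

39

Map distances give recombination frequencies of 0.183 and 0.106 for the two intervals.
With no interference, expected double-crossover frequency = 0.183 × 0.106 = 0.01940.
Expected number = 0.01940 × 2000 = 38.80 ≈ 39.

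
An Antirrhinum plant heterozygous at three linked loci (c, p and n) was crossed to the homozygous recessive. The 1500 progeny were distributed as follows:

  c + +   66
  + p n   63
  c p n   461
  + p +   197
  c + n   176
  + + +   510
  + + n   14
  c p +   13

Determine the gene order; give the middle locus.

n

The two most frequent reciprocal classes, + + + and c p n, are the parental types, so the F1 was + + + / c p n.
The two rarest classes, + + n and c p +, are the double crossovers. Comparing them with the parentals, only the n allele has switched, so n is the middle locus and the order is c – n – p.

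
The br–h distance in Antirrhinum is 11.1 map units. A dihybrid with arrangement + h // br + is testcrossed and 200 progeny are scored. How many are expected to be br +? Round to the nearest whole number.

89

A map distance of 11.1 map units corresponds to a recombination frequency of 0.111.
The F1 is + h / br +, so br + is a parental gamete class with expected frequency (1 − r)/2 = 0.889/2 = 0.4445.
Expected number = 0.4445 × 200 = 88.90 ≈ 89.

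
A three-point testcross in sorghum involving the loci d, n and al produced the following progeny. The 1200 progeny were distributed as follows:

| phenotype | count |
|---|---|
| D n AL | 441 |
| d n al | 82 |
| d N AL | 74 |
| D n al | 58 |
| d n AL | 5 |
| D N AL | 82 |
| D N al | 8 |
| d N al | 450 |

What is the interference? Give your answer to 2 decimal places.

0.39

The two most frequent reciprocal classes, d N al and D n AL, are the parental types, so the F1 was d N al / D n AL.
The two rarest classes, D N al and d n AL, are the double crossovers. Comparing them with the parentals, only the d allele has switched, so d is the middle locus and the order is n – d – al.
n–d: (164 + 13)/1200 = 0.1475; d–al: (132 + 13)/1200 = 0.1208.
Expected DCO frequency = 0.1475 × 0.1208 ≈ 0.01782; observed = 13/1200 ≈ 0.01083.
Coefficient of coincidence = 0.01083/0.01782 ≈ 0.61; interference = 1 − 0.61 = 0.39.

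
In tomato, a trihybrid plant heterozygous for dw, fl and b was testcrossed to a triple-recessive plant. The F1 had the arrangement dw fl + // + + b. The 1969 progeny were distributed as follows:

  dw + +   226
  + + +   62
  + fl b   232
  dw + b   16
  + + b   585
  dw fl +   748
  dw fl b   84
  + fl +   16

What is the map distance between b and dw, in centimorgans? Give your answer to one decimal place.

9.0 centimorgans

The two rarest classes, + fl + and dw + b, are the double crossovers. Comparing them with the parentals, only the dw allele has switched, so dw is the middle locus and the order is b – dw – fl.
Crossovers in the b–dw interval produce the single-crossover classes dw fl b and + + + (84 + 62 = 146) plus the double crossovers (32).
RF(b–dw) = (146 + 32) / 1969 = 178/1969 = 0.0904 → 9.0 centimorgans.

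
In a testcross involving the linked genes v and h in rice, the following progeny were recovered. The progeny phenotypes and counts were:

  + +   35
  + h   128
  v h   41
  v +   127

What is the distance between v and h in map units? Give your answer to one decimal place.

23.0 map units

The two most frequent classes, + h (128) and v + (127), are the parental types, so the F1 was + h / v +.
The recombinant classes are + + and v h: 35 + 41 = 76.
Recombination frequency = 76/331 = 0.2296 ≈ 23.0%, i.e. 23.0 map units.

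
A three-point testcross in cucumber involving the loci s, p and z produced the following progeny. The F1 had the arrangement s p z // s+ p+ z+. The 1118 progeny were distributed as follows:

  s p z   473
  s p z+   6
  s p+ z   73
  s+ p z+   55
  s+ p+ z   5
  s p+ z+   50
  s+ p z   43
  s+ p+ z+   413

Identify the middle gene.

z

The two rarest classes, s p z+ and s+ p+ z, are the double crossovers. Comparing them with the parentals, only the z allele has switched, so z is the middle locus and the order is p – z – s.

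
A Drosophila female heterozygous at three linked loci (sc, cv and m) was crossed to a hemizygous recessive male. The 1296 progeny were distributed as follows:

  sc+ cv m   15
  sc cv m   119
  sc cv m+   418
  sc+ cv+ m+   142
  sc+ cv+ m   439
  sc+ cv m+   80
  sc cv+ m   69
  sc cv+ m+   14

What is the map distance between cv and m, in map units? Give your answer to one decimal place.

22.4 map units

The two most frequent reciprocal classes, sc+ cv+ m and sc cv m+, are the parental types, so the F1 was sc+ cv+ m / sc cv m+.
The two rarest classes, sc+ cv m and sc cv+ m+, are the double crossovers. Comparing them with the parentals, only the cv allele has switched, so cv is the middle locus and the order is sc – cv – m.
Crossovers in the cv–m interval produce the single-crossover classes sc+ cv+ m+ and sc cv m (142 + 119 = 261) plus the double crossovers (29).
RF(cv–m) = (261 + 29) / 1296 = 290/1296 = 0.2238 → 22.4 map units.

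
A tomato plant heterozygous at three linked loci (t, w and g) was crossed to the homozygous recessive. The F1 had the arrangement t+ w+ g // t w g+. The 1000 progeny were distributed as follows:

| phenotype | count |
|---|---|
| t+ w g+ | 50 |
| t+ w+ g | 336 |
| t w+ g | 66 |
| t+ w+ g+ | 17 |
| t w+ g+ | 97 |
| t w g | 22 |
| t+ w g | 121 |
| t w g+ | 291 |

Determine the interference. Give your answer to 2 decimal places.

The two rarest classes, t+ w+ g+ and t w g, are the double crossovers. Comparing them with the parentals, only the g allele has switched, so g is the middle locus and the order is w – g – t.
w–g: (218 + 39)/1000 = 0.2570; g–t: (116 + 39)/1000 = 0.1550.
Expected DCO frequency = 0.2570 × 0.1550 ≈ 0.03984; observed = 39/1000 ≈ 0.03900.
Coefficient of coincidence = 0.03900/0.03984 ≈ 0.98; interference = 1 − 0.98 = 0.02.

0.02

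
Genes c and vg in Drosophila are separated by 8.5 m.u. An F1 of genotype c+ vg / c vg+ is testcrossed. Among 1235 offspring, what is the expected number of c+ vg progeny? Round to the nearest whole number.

A map distance of 8.5 m.u. corresponds to a recombination frequency of 0.085.
The F1 is c+ vg / c vg+, so c+ vg is a parental gamete class with expected frequency (1 − r)/2 = 0.915/2 = 0.4575.
Expected number = 0.4575 × 1235 = 565.01 ≈ 565.

565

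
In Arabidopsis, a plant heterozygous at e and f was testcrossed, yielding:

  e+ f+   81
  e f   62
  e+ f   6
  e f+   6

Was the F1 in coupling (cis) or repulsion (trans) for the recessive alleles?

cis

The two most frequent classes are e+ f+ (81) and e f (62); these are the parental (non-recombinant) types.
So the F1 carried e+ f+ on one chromosome and e f on the other — the recessive alleles are on the same chromosome (cis / coupling).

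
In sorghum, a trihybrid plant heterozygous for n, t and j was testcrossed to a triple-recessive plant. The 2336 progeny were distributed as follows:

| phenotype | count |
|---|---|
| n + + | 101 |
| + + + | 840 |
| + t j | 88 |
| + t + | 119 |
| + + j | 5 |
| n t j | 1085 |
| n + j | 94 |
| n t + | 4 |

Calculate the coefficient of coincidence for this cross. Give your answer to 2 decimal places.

The two most frequent reciprocal classes, + + + and n t j, are the parental types, so the F1 was + + + / n t j.
The two rarest classes, + + j and n t +, are the double crossovers. Comparing them with the parentals, only the j allele has switched, so j is the middle locus and the order is n – j – t.
n–j: (189 + 9)/2336 = 0.0848; j–t: (213 + 9)/2336 = 0.0950.
Expected DCO frequency = 0.0848 × 0.0950 ≈ 0.00806; observed = 9/2336 ≈ 0.00385.
Coefficient of coincidence = 0.00385/0.00806 ≈ 0.48.

0.48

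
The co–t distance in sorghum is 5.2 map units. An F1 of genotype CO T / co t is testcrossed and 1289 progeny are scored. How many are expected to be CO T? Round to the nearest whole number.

611

A map distance of 5.2 map units corresponds to a recombination frequency of 0.052.
The F1 is CO T / co t, so CO T is a parental gamete class with expected frequency (1 − r)/2 = 0.948/2 = 0.4740.
Expected number = 0.4740 × 1289 = 610.99 ≈ 611.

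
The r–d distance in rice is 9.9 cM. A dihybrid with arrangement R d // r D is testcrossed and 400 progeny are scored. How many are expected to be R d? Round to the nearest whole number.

A map distance of 9.9 cM corresponds to a recombination frequency of 0.099.
The F1 is R d / r D, so R d is a parental gamete class with expected frequency (1 − r)/2 = 0.901/2 = 0.4505.
Expected number = 0.4505 × 400 = 180.20 ≈ 180.

180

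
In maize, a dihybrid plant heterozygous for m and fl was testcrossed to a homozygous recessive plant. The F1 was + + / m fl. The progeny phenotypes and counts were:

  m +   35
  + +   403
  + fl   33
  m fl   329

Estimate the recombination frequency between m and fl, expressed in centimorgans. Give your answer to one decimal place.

8.5 centimorgans

The recombinant classes are + fl and m +: 33 + 35 = 68.
Recombination frequency = 68/800 = 0.0850 ≈ 8.5%, i.e. 8.5 centimorgans.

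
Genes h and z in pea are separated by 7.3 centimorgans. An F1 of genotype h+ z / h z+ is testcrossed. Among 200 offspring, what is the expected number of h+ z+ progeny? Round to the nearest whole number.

A map distance of 7.3 centimorgans corresponds to a recombination frequency of 0.073.
The F1 is h+ z / h z+, so h+ z+ is a recombinant gamete class with expected frequency r/2 = 0.073/2 = 0.0365.
Expected number = 0.0365 × 200 = 7.30 ≈ 7.

7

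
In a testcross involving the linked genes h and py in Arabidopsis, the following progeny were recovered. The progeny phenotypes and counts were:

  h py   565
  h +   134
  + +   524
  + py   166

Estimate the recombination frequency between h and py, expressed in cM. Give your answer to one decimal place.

The two most frequent classes, + + (524) and h py (565), are the parental types, so the F1 was + + / h py.
The recombinant classes are + py and h +: 166 + 134 = 300.
Recombination frequency = 300/1389 = 0.2160 ≈ 21.6%, i.e. 21.6 cM.

21.6 cM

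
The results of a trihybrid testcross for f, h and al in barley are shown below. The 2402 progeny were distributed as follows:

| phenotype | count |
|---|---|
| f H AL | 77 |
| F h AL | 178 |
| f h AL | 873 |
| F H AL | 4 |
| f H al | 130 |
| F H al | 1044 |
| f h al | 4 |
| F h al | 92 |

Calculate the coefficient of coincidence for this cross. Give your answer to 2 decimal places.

0.34

The two most frequent reciprocal classes, F H al and f h AL, are the parental types, so the F1 was F H al / f h AL.
The two rarest classes, F H AL and f h al, are the double crossovers. Comparing them with the parentals, only the al allele has switched, so al is the middle locus and the order is h – al – f.
h–al: (169 + 8)/2402 = 0.0737; al–f: (308 + 8)/2402 = 0.1316.
Expected DCO frequency = 0.0737 × 0.1316 ≈ 0.00970; observed = 8/2402 ≈ 0.00333.
Coefficient of coincidence = 0.00333/0.00970 ≈ 0.34.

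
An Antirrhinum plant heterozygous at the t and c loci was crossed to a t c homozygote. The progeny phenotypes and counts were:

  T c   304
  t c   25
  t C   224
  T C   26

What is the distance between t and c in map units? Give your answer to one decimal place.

The two most frequent classes, T c (304) and t C (224), are the parental types, so the F1 was T c / t C.
The recombinant classes are T C and t c: 26 + 25 = 51.
Recombination frequency = 51/579 = 0.0881 ≈ 8.8%, i.e. 8.8 map units.

8.8 map units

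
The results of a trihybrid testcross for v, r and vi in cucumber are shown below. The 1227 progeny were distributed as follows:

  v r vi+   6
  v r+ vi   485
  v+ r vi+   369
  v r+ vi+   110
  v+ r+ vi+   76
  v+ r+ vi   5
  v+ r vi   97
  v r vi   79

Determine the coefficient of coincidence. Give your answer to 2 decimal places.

The two most frequent reciprocal classes, v r+ vi and v+ r vi+, are the parental types, so the F1 was v r+ vi / v+ r vi+.
The two rarest classes, v+ r+ vi and v r vi+, are the double crossovers. Comparing them with the parentals, only the v allele has switched, so v is the middle locus and the order is vi – v – r.
vi–v: (207 + 11)/1227 = 0.1777; v–r: (155 + 11)/1227 = 0.1353.
Expected DCO frequency = 0.1777 × 0.1353 ≈ 0.02404; observed = 11/1227 ≈ 0.00896.
Coefficient of coincidence = 0.00896/0.02404 ≈ 0.37.

0.37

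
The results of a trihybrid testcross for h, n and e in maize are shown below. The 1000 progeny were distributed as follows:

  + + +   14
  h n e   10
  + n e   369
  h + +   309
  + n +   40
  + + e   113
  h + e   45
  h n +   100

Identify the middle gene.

h

The two most frequent reciprocal classes, + n e and h + +, are the parental types, so the F1 was + n e / h + +.
The two rarest classes, h n e and + + +, are the double crossovers. Comparing them with the parentals, only the h allele has switched, so h is the middle locus and the order is n – h – e.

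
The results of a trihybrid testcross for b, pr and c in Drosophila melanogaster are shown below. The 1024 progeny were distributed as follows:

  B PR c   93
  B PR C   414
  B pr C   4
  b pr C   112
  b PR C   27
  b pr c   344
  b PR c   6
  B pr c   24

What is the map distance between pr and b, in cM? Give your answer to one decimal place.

The two most frequent reciprocal classes, b pr c and B PR C, are the parental types, so the F1 was b pr c / B PR C.
The two rarest classes, b PR c and B pr C, are the double crossovers. Comparing them with the parentals, only the pr allele has switched, so pr is the middle locus and the order is b – pr – c.
Crossovers in the b–pr interval produce the single-crossover classes B pr c and b PR C (24 + 27 = 51) plus the double crossovers (10).
RF(b–pr) = (51 + 10) / 1024 = 61/1024 = 0.0596 → 6.0 cM.

6.0 cM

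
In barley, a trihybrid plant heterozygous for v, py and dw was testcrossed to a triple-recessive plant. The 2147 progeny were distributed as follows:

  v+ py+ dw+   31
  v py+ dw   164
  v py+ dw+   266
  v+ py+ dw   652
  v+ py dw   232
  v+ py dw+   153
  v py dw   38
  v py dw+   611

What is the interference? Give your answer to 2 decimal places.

The two most frequent reciprocal classes, v py dw+ and v+ py+ dw, are the parental types, so the F1 was v py dw+ / v+ py+ dw.
The two rarest classes, v py dw and v+ py+ dw+, are the double crossovers. Comparing them with the parentals, only the dw allele has switched, so dw is the middle locus and the order is v – dw – py.
v–dw: (317 + 69)/2147 = 0.1798; dw–py: (498 + 69)/2147 = 0.2641.
Expected DCO frequency = 0.1798 × 0.2641 ≈ 0.04749; observed = 69/2147 ≈ 0.03214.
Coefficient of coincidence = 0.03214/0.04749 ≈ 0.68; interference = 1 − 0.68 = 0.32.

0.32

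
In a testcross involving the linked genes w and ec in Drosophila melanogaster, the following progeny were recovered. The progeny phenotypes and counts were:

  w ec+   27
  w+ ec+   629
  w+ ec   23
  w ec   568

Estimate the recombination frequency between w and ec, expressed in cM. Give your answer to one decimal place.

The two most frequent classes, w+ ec+ (629) and w ec (568), are the parental types, so the F1 was w+ ec+ / w ec.
The recombinant classes are w+ ec and w ec+: 23 + 27 = 50.
Recombination frequency = 50/1247 = 0.0401 ≈ 4.0%, i.e. 4.0 cM.

4.0 cM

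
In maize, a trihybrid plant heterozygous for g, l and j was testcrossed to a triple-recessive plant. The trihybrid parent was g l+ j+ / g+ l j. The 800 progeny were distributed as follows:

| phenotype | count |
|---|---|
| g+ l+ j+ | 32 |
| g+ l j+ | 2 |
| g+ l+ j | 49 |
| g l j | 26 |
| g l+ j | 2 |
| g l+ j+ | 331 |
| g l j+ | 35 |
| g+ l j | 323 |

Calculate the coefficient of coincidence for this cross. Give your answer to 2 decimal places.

The two rarest classes, g l+ j and g+ l j+, are the double crossovers. Comparing them with the parentals, only the j allele has switched, so j is the middle locus and the order is l – j – g.
l–j: (84 + 4)/800 = 0.1100; j–g: (58 + 4)/800 = 0.0775.
Expected DCO frequency = 0.1100 × 0.0775 ≈ 0.00852; observed = 4/800 ≈ 0.00500.
Coefficient of coincidence = 0.00500/0.00852 ≈ 0.59.

0.59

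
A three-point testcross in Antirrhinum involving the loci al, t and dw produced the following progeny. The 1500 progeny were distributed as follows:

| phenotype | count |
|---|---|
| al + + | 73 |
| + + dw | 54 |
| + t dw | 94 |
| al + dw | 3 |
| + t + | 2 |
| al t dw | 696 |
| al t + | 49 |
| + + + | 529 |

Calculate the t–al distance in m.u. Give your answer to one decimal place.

The two most frequent reciprocal classes, al t dw and + + +, are the parental types, so the F1 was al t dw / + + +.
The two rarest classes, al + dw and + t +, are the double crossovers. Comparing them with the parentals, only the t allele has switched, so t is the middle locus and the order is al – t – dw.
Crossovers in the al–t interval produce the single-crossover classes + t dw and al + + (94 + 73 = 167) plus the double crossovers (5).
RF(al–t) = (167 + 5) / 1500 = 172/1500 = 0.1147 → 11.5 m.u.

11.5 m.u.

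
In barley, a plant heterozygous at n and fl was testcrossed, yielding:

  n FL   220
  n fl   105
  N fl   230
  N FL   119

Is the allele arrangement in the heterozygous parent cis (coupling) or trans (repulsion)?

The two most frequent classes are N fl (230) and n FL (220); these are the parental (non-recombinant) types.
So the F1 carried N fl on one chromosome and n FL on the other — the recessive alleles are on opposite chromosomes (trans / repulsion).

trans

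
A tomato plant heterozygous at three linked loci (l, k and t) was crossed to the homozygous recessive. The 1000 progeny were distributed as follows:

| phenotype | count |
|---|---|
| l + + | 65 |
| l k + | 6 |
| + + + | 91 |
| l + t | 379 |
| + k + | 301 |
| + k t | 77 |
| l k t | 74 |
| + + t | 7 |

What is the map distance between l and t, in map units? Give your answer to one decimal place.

15.5 map units

The two most frequent reciprocal classes, + k + and l + t, are the parental types, so the F1 was + k + / l + t.
The two rarest classes, l k + and + + t, are the double crossovers. Comparing them with the parentals, only the l allele has switched, so l is the middle locus and the order is t – l – k.
Crossovers in the t–l interval produce the single-crossover classes + k t and l + + (77 + 65 = 142) plus the double crossovers (13).
RF(t–l) = (142 + 13) / 1000 = 155/1000 = 0.1550 → 15.5 map units.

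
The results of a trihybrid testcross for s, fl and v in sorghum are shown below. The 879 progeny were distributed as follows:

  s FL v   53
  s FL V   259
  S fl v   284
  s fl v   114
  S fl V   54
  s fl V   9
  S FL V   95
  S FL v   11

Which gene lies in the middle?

The two most frequent reciprocal classes, s FL V and S fl v, are the parental types, so the F1 was s FL V / S fl v.
The two rarest classes, s fl V and S FL v, are the double crossovers. Comparing them with the parentals, only the fl allele has switched, so fl is the middle locus and the order is v – fl – s.

fl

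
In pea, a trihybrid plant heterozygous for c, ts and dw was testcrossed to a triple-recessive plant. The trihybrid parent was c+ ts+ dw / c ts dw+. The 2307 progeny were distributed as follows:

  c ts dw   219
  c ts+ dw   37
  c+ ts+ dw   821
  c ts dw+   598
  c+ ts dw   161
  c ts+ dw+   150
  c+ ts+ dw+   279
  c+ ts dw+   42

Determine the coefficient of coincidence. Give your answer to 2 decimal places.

The two rarest classes, c ts+ dw and c+ ts dw+, are the double crossovers. Comparing them with the parentals, only the c allele has switched, so c is the middle locus and the order is dw – c – ts.
dw–c: (498 + 79)/2307 = 0.2501; c–ts: (311 + 79)/2307 = 0.1691.
Expected DCO frequency = 0.2501 × 0.1691 ≈ 0.04229; observed = 79/2307 ≈ 0.03424.
Coefficient of coincidence = 0.03424/0.04229 ≈ 0.81.

0.81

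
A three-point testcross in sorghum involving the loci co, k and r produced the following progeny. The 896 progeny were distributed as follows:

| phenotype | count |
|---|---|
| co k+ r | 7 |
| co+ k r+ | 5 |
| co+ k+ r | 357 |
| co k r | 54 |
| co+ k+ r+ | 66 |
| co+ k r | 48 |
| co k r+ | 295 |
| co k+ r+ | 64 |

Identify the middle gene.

The two most frequent reciprocal classes, co+ k+ r and co k r+, are the parental types, so the F1 was co+ k+ r / co k r+.
The two rarest classes, co k+ r and co+ k r+, are the double crossovers. Comparing them with the parentals, only the co allele has switched, so co is the middle locus and the order is k – co – r.

co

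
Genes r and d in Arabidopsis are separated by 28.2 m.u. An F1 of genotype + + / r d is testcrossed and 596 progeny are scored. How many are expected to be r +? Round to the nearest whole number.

A map distance of 28.2 m.u. corresponds to a recombination frequency of 0.282.
The F1 is + + / r d, so r + is a recombinant gamete class with expected frequency r/2 = 0.282/2 = 0.1410.
Expected number = 0.1410 × 596 = 84.04 ≈ 84.

84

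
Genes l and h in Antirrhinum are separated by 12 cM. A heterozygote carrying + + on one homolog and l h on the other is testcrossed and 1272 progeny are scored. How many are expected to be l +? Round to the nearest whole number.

76

A map distance of 12 cM corresponds to a recombination frequency of 0.120.
The F1 is + + / l h, so l + is a recombinant gamete class with expected frequency r/2 = 0.120/2 = 0.0600.
Expected number = 0.0600 × 1272 = 76.32 ≈ 76.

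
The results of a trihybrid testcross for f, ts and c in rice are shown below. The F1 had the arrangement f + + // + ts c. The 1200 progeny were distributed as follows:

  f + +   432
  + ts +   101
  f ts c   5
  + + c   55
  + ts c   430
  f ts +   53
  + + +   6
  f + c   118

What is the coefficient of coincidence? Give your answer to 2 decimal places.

0.48

The two rarest classes, + + + and f ts c, are the double crossovers. Comparing them with the parentals, only the f allele has switched, so f is the middle locus and the order is ts – f – c.
ts–f: (108 + 11)/1200 = 0.0992; f–c: (219 + 11)/1200 = 0.1917.
Expected DCO frequency = 0.0992 × 0.1917 ≈ 0.01902; observed = 11/1200 ≈ 0.00917.
Coefficient of coincidence = 0.00917/0.01902 ≈ 0.48.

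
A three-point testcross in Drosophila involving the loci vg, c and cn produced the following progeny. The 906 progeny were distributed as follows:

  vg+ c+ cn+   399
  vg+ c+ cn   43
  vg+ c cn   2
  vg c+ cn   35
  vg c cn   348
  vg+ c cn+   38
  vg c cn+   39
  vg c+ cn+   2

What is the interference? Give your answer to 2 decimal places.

The two most frequent reciprocal classes, vg c cn and vg+ c+ cn+, are the parental types, so the F1 was vg c cn / vg+ c+ cn+.
The two rarest classes, vg+ c cn and vg c+ cn+, are the double crossovers. Comparing them with the parentals, only the vg allele has switched, so vg is the middle locus and the order is c – vg – cn.
c–vg: (73 + 4)/906 = 0.0850; vg–cn: (82 + 4)/906 = 0.0949.
Expected DCO frequency = 0.0850 × 0.0949 ≈ 0.00807; observed = 4/906 ≈ 0.00442.
Coefficient of coincidence = 0.00442/0.00807 ≈ 0.55; interference = 1 − 0.55 = 0.45.

0.45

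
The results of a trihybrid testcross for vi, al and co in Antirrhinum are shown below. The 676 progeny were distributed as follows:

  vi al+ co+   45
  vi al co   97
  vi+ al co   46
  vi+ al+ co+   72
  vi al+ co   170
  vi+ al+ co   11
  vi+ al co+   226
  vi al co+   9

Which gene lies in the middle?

The two most frequent reciprocal classes, vi+ al co+ and vi al+ co, are the parental types, so the F1 was vi+ al co+ / vi al+ co.
The two rarest classes, vi al co+ and vi+ al+ co, are the double crossovers. Comparing them with the parentals, only the vi allele has switched, so vi is the middle locus and the order is al – vi – co.

vi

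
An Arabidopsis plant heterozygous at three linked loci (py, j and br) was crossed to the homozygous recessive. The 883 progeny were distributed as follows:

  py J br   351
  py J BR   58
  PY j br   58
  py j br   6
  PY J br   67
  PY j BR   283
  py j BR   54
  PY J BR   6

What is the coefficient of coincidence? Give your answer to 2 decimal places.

0.62

The two most frequent reciprocal classes, PY j BR and py J br, are the parental types, so the F1 was PY j BR / py J br.
The two rarest classes, PY J BR and py j br, are the double crossovers. Comparing them with the parentals, only the j allele has switched, so j is the middle locus and the order is py – j – br.
py–j: (121 + 12)/883 = 0.1506; j–br: (116 + 12)/883 = 0.1450.
Expected DCO frequency = 0.1506 × 0.1450 ≈ 0.02184; observed = 12/883 ≈ 0.01359.
Coefficient of coincidence = 0.01359/0.02184 ≈ 0.62.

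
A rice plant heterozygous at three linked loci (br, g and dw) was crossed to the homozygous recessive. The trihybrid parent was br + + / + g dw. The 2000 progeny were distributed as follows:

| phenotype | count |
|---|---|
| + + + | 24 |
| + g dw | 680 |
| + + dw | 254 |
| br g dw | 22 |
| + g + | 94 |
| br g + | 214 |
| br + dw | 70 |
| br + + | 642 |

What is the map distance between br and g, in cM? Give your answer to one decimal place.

25.7 cM

The two rarest classes, + + + and br g dw, are the double crossovers. Comparing them with the parentals, only the br allele has switched, so br is the middle locus and the order is g – br – dw.
Crossovers in the g–br interval produce the single-crossover classes br g + and + + dw (214 + 254 = 468) plus the double crossovers (46).
RF(g–br) = (468 + 46) / 2000 = 514/2000 = 0.2570 → 25.7 cM.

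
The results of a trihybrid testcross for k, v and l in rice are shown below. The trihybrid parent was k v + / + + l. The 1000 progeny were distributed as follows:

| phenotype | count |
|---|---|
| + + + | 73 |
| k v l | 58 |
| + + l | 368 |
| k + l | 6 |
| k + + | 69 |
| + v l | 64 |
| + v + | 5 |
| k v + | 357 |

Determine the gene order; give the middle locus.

k

The two rarest classes, + v + and k + l, are the double crossovers. Comparing them with the parentals, only the k allele has switched, so k is the middle locus and the order is l – k – v.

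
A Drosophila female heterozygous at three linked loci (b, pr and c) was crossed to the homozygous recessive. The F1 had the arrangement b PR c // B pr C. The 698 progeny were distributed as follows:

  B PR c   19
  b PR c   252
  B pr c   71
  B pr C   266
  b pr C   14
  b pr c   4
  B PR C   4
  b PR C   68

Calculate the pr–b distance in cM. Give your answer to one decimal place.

The two rarest classes, b pr c and B PR C, are the double crossovers. Comparing them with the parentals, only the pr allele has switched, so pr is the middle locus and the order is b – pr – c.
Crossovers in the b–pr interval produce the single-crossover classes B PR c and b pr C (19 + 14 = 33) plus the double crossovers (8).
RF(b–pr) = (33 + 8) / 698 = 41/698 = 0.0587 → 5.9 cM.

5.9 cM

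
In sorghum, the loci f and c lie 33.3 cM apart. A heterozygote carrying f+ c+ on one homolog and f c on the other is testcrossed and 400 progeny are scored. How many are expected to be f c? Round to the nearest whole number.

133

A map distance of 33.3 cM corresponds to a recombination frequency of 0.333.
The F1 is f+ c+ / f c, so f c is a parental gamete class with expected frequency (1 − r)/2 = 0.667/2 = 0.3335.
Expected number = 0.3335 × 400 = 133.40 ≈ 133.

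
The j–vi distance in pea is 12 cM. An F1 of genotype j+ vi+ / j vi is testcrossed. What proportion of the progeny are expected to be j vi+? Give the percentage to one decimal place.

6.0%

A map distance of 12 cM corresponds to a recombination frequency of 0.120.
The F1 is j+ vi+ / j vi, so j vi+ is a recombinant gamete class with expected frequency r/2 = 0.120/2 = 0.0600.
That is 0.0600 = 6.0% of the progeny.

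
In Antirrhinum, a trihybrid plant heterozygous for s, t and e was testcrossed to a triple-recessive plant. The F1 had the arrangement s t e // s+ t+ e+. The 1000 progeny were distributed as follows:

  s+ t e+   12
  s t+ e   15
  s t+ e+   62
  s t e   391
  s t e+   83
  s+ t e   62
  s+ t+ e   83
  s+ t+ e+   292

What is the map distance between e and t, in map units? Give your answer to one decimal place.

The two rarest classes, s t+ e and s+ t e+, are the double crossovers. Comparing them with the parentals, only the t allele has switched, so t is the middle locus and the order is s – t – e.
Crossovers in the t–e interval produce the single-crossover classes s t e+ and s+ t+ e (83 + 83 = 166) plus the double crossovers (27).
RF(t–e) = (166 + 27) / 1000 = 193/1000 = 0.1930 → 19.3 map units.

19.3 map units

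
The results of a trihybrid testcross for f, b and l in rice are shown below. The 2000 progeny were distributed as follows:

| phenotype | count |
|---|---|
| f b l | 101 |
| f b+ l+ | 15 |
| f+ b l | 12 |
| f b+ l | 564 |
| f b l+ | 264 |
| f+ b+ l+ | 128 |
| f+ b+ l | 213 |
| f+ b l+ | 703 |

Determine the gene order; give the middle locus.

l

The two most frequent reciprocal classes, f b+ l and f+ b l+, are the parental types, so the F1 was f b+ l / f+ b l+.
The two rarest classes, f b+ l+ and f+ b l, are the double crossovers. Comparing them with the parentals, only the l allele has switched, so l is the middle locus and the order is b – l – f.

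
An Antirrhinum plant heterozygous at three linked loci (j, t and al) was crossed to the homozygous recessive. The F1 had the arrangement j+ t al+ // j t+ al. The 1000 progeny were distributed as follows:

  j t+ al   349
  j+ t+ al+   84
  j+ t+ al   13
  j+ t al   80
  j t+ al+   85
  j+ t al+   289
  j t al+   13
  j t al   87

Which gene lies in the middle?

The two rarest classes, j t al+ and j+ t+ al, are the double crossovers. Comparing them with the parentals, only the j allele has switched, so j is the middle locus and the order is t – j – al.

j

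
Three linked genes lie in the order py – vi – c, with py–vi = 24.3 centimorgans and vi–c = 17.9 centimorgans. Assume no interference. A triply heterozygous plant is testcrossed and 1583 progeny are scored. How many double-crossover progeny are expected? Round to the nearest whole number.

Map distances give recombination frequencies of 0.243 and 0.179 for the two intervals.
With no interference, expected double-crossover frequency = 0.243 × 0.179 = 0.04350.
Expected number = 0.04350 × 1583 = 68.86 ≈ 69.

69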